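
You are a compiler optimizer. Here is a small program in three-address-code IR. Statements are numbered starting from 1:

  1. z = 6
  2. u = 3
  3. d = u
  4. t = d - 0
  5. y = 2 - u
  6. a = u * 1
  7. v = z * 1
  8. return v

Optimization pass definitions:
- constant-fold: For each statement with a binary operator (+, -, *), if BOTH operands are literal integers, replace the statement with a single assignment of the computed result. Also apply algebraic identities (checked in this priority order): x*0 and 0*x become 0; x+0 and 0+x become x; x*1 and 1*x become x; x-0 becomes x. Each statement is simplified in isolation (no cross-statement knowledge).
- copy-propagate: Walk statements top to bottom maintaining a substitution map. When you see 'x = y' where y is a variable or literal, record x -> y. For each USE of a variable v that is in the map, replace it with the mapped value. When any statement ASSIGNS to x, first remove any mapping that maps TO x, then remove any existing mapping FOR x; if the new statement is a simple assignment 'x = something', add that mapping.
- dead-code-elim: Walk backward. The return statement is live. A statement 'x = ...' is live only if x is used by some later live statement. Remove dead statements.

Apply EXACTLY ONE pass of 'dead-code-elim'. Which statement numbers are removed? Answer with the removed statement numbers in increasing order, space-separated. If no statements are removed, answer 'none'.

Backward liveness scan:
Stmt 1 'z = 6': KEEP (z is live); live-in = []
Stmt 2 'u = 3': DEAD (u not in live set ['z'])
Stmt 3 'd = u': DEAD (d not in live set ['z'])
Stmt 4 't = d - 0': DEAD (t not in live set ['z'])
Stmt 5 'y = 2 - u': DEAD (y not in live set ['z'])
Stmt 6 'a = u * 1': DEAD (a not in live set ['z'])
Stmt 7 'v = z * 1': KEEP (v is live); live-in = ['z']
Stmt 8 'return v': KEEP (return); live-in = ['v']
Removed statement numbers: [2, 3, 4, 5, 6]
Surviving IR:
  z = 6
  v = z * 1
  return v

Answer: 2 3 4 5 6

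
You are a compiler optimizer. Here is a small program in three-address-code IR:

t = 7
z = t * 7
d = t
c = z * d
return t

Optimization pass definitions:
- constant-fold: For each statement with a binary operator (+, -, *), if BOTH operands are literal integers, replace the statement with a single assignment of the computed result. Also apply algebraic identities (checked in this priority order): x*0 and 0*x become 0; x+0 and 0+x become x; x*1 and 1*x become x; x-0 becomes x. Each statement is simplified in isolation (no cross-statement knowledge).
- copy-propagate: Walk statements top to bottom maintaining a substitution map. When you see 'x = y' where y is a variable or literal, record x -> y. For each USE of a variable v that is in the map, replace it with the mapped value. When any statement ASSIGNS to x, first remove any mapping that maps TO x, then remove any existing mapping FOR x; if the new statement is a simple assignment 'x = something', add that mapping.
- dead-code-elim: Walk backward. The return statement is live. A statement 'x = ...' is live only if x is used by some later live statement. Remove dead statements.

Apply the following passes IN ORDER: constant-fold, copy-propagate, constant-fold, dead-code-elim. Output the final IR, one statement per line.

Initial IR:
  t = 7
  z = t * 7
  d = t
  c = z * d
  return t
After constant-fold (5 stmts):
  t = 7
  z = t * 7
  d = t
  c = z * d
  return t
After copy-propagate (5 stmts):
  t = 7
  z = 7 * 7
  d = 7
  c = z * 7
  return 7
After constant-fold (5 stmts):
  t = 7
  z = 49
  d = 7
  c = z * 7
  return 7
After dead-code-elim (1 stmts):
  return 7

Answer: return 7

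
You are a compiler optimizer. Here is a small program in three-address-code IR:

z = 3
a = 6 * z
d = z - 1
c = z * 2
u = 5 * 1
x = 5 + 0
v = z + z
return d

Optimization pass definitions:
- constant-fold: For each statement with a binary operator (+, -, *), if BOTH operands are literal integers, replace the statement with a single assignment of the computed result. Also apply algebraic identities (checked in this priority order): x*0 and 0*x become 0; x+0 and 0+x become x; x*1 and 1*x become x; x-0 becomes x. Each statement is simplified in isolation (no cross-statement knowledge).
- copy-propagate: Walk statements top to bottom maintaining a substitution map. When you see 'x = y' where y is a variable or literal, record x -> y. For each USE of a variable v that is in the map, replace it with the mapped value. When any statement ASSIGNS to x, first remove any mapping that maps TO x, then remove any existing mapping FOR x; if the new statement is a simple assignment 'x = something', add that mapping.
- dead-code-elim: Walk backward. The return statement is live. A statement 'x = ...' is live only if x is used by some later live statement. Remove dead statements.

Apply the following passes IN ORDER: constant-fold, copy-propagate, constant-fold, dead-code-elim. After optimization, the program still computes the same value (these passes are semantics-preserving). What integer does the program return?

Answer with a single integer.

Answer: 2

Derivation:
Initial IR:
  z = 3
  a = 6 * z
  d = z - 1
  c = z * 2
  u = 5 * 1
  x = 5 + 0
  v = z + z
  return d
After constant-fold (8 stmts):
  z = 3
  a = 6 * z
  d = z - 1
  c = z * 2
  u = 5
  x = 5
  v = z + z
  return d
After copy-propagate (8 stmts):
  z = 3
  a = 6 * 3
  d = 3 - 1
  c = 3 * 2
  u = 5
  x = 5
  v = 3 + 3
  return d
After constant-fold (8 stmts):
  z = 3
  a = 18
  d = 2
  c = 6
  u = 5
  x = 5
  v = 6
  return d
After dead-code-elim (2 stmts):
  d = 2
  return d
Evaluate:
  z = 3  =>  z = 3
  a = 6 * z  =>  a = 18
  d = z - 1  =>  d = 2
  c = z * 2  =>  c = 6
  u = 5 * 1  =>  u = 5
  x = 5 + 0  =>  x = 5
  v = z + z  =>  v = 6
  return d = 2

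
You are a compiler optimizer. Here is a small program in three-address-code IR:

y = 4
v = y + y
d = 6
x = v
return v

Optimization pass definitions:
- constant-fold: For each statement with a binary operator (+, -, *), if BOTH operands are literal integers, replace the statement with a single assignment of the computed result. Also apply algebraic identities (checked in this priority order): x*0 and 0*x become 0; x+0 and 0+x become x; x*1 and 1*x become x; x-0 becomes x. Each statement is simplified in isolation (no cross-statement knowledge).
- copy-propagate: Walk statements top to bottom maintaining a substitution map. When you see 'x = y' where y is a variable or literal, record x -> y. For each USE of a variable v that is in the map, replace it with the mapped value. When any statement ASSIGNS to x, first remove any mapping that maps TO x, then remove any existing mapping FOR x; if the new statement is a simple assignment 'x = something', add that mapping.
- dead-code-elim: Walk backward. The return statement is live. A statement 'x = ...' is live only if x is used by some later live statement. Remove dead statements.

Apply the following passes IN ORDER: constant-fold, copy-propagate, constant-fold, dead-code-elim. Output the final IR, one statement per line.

Answer: v = 8
return v

Derivation:
Initial IR:
  y = 4
  v = y + y
  d = 6
  x = v
  return v
After constant-fold (5 stmts):
  y = 4
  v = y + y
  d = 6
  x = v
  return v
After copy-propagate (5 stmts):
  y = 4
  v = 4 + 4
  d = 6
  x = v
  return v
After constant-fold (5 stmts):
  y = 4
  v = 8
  d = 6
  x = v
  return v
After dead-code-elim (2 stmts):
  v = 8
  return v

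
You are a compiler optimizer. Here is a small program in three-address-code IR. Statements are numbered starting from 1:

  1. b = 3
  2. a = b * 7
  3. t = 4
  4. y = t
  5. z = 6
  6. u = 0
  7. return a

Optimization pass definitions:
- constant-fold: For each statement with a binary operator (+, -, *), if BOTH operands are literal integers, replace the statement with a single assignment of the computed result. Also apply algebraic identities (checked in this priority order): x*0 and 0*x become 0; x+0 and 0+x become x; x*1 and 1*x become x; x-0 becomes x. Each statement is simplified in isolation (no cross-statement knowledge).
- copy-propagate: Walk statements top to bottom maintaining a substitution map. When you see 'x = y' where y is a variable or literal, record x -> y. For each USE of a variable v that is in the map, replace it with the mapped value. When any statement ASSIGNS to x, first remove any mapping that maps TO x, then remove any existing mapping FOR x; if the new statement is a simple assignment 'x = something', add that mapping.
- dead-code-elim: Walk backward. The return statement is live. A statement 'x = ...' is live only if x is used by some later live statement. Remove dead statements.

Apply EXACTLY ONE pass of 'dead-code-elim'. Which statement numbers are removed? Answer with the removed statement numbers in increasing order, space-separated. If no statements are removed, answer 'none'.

Answer: 3 4 5 6

Derivation:
Backward liveness scan:
Stmt 1 'b = 3': KEEP (b is live); live-in = []
Stmt 2 'a = b * 7': KEEP (a is live); live-in = ['b']
Stmt 3 't = 4': DEAD (t not in live set ['a'])
Stmt 4 'y = t': DEAD (y not in live set ['a'])
Stmt 5 'z = 6': DEAD (z not in live set ['a'])
Stmt 6 'u = 0': DEAD (u not in live set ['a'])
Stmt 7 'return a': KEEP (return); live-in = ['a']
Removed statement numbers: [3, 4, 5, 6]
Surviving IR:
  b = 3
  a = b * 7
  return a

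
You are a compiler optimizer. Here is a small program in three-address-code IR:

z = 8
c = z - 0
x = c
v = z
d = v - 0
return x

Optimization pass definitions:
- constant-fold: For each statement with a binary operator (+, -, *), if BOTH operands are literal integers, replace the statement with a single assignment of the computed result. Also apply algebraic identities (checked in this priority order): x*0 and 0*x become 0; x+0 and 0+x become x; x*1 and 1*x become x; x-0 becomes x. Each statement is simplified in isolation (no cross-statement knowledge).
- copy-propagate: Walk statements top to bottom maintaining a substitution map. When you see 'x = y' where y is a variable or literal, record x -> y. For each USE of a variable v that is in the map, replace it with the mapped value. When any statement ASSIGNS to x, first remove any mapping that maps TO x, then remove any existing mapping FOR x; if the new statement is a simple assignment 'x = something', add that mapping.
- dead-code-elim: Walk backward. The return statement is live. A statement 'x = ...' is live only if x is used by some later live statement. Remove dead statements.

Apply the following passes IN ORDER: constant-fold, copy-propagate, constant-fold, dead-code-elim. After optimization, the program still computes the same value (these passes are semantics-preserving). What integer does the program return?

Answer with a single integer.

Initial IR:
  z = 8
  c = z - 0
  x = c
  v = z
  d = v - 0
  return x
After constant-fold (6 stmts):
  z = 8
  c = z
  x = c
  v = z
  d = v
  return x
After copy-propagate (6 stmts):
  z = 8
  c = 8
  x = 8
  v = 8
  d = 8
  return 8
After constant-fold (6 stmts):
  z = 8
  c = 8
  x = 8
  v = 8
  d = 8
  return 8
After dead-code-elim (1 stmts):
  return 8
Evaluate:
  z = 8  =>  z = 8
  c = z - 0  =>  c = 8
  x = c  =>  x = 8
  v = z  =>  v = 8
  d = v - 0  =>  d = 8
  return x = 8

Answer: 8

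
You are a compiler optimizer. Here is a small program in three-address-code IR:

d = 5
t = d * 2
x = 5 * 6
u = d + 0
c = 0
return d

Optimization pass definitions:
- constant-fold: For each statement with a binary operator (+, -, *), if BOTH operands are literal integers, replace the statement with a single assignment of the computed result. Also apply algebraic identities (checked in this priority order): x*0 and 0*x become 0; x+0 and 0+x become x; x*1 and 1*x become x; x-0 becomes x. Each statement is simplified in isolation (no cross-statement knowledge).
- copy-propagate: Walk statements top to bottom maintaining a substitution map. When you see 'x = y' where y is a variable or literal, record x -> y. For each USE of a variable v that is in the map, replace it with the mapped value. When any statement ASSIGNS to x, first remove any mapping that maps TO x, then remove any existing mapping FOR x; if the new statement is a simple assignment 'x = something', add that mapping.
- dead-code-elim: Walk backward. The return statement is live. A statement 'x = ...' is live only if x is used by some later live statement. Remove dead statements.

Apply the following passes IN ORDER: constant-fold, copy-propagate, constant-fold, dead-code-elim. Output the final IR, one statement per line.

Answer: return 5

Derivation:
Initial IR:
  d = 5
  t = d * 2
  x = 5 * 6
  u = d + 0
  c = 0
  return d
After constant-fold (6 stmts):
  d = 5
  t = d * 2
  x = 30
  u = d
  c = 0
  return d
After copy-propagate (6 stmts):
  d = 5
  t = 5 * 2
  x = 30
  u = 5
  c = 0
  return 5
After constant-fold (6 stmts):
  d = 5
  t = 10
  x = 30
  u = 5
  c = 0
  return 5
After dead-code-elim (1 stmts):
  return 5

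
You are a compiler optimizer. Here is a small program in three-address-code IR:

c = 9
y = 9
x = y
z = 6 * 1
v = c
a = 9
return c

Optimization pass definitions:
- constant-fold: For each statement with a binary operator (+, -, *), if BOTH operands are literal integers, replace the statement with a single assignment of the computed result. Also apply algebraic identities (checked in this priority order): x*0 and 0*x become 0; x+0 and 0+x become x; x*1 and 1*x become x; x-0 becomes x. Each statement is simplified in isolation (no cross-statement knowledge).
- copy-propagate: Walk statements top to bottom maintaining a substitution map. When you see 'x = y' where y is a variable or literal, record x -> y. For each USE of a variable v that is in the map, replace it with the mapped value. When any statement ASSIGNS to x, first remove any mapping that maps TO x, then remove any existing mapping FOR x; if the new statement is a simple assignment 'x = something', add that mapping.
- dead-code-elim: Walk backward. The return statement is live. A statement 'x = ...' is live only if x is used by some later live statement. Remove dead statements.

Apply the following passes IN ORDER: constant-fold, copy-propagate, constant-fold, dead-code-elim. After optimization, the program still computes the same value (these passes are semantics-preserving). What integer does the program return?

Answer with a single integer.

Initial IR:
  c = 9
  y = 9
  x = y
  z = 6 * 1
  v = c
  a = 9
  return c
After constant-fold (7 stmts):
  c = 9
  y = 9
  x = y
  z = 6
  v = c
  a = 9
  return c
After copy-propagate (7 stmts):
  c = 9
  y = 9
  x = 9
  z = 6
  v = 9
  a = 9
  return 9
After constant-fold (7 stmts):
  c = 9
  y = 9
  x = 9
  z = 6
  v = 9
  a = 9
  return 9
After dead-code-elim (1 stmts):
  return 9
Evaluate:
  c = 9  =>  c = 9
  y = 9  =>  y = 9
  x = y  =>  x = 9
  z = 6 * 1  =>  z = 6
  v = c  =>  v = 9
  a = 9  =>  a = 9
  return c = 9

Answer: 9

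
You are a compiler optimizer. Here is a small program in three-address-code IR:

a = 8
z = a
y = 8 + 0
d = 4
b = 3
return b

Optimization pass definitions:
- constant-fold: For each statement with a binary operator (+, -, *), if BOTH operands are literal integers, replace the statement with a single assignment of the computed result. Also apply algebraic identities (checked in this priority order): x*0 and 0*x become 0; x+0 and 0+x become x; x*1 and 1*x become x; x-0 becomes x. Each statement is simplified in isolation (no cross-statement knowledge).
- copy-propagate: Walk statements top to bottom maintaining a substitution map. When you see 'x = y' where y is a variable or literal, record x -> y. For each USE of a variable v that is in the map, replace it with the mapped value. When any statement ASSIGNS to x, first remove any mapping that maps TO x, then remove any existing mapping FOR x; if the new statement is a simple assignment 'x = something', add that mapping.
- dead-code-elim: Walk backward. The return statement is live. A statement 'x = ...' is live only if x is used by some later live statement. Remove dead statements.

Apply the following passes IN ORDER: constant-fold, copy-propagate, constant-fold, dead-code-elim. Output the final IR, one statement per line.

Initial IR:
  a = 8
  z = a
  y = 8 + 0
  d = 4
  b = 3
  return b
After constant-fold (6 stmts):
  a = 8
  z = a
  y = 8
  d = 4
  b = 3
  return b
After copy-propagate (6 stmts):
  a = 8
  z = 8
  y = 8
  d = 4
  b = 3
  return 3
After constant-fold (6 stmts):
  a = 8
  z = 8
  y = 8
  d = 4
  b = 3
  return 3
After dead-code-elim (1 stmts):
  return 3

Answer: return 3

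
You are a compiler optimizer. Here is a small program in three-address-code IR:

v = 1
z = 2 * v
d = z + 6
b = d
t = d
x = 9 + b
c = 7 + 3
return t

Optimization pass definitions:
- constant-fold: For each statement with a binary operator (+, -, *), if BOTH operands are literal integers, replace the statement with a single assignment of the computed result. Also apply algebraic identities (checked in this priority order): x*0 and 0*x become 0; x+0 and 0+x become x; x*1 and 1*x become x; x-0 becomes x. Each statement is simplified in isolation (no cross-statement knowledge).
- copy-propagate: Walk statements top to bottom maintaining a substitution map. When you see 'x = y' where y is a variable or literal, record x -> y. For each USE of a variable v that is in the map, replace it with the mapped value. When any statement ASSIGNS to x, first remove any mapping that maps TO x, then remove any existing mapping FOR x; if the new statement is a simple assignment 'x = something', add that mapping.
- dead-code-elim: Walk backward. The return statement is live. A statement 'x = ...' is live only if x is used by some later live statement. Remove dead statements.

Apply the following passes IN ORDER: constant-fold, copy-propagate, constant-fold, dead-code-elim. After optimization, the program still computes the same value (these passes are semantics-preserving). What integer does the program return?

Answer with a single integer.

Answer: 8

Derivation:
Initial IR:
  v = 1
  z = 2 * v
  d = z + 6
  b = d
  t = d
  x = 9 + b
  c = 7 + 3
  return t
After constant-fold (8 stmts):
  v = 1
  z = 2 * v
  d = z + 6
  b = d
  t = d
  x = 9 + b
  c = 10
  return t
After copy-propagate (8 stmts):
  v = 1
  z = 2 * 1
  d = z + 6
  b = d
  t = d
  x = 9 + d
  c = 10
  return d
After constant-fold (8 stmts):
  v = 1
  z = 2
  d = z + 6
  b = d
  t = d
  x = 9 + d
  c = 10
  return d
After dead-code-elim (3 stmts):
  z = 2
  d = z + 6
  return d
Evaluate:
  v = 1  =>  v = 1
  z = 2 * v  =>  z = 2
  d = z + 6  =>  d = 8
  b = d  =>  b = 8
  t = d  =>  t = 8
  x = 9 + b  =>  x = 17
  c = 7 + 3  =>  c = 10
  return t = 8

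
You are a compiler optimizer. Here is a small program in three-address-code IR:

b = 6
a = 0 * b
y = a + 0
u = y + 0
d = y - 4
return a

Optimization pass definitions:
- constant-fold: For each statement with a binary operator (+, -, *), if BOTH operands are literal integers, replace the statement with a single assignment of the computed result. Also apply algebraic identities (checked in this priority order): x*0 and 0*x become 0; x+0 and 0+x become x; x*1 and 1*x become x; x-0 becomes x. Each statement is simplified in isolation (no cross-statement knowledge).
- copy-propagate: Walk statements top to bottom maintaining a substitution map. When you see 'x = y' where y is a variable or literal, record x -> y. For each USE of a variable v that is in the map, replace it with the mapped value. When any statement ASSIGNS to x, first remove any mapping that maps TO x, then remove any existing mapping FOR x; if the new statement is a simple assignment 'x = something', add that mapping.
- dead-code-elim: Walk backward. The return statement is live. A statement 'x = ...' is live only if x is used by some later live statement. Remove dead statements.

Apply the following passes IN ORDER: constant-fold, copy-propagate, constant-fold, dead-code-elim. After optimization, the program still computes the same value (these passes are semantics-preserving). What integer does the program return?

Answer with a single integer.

Initial IR:
  b = 6
  a = 0 * b
  y = a + 0
  u = y + 0
  d = y - 4
  return a
After constant-fold (6 stmts):
  b = 6
  a = 0
  y = a
  u = y
  d = y - 4
  return a
After copy-propagate (6 stmts):
  b = 6
  a = 0
  y = 0
  u = 0
  d = 0 - 4
  return 0
After constant-fold (6 stmts):
  b = 6
  a = 0
  y = 0
  u = 0
  d = -4
  return 0
After dead-code-elim (1 stmts):
  return 0
Evaluate:
  b = 6  =>  b = 6
  a = 0 * b  =>  a = 0
  y = a + 0  =>  y = 0
  u = y + 0  =>  u = 0
  d = y - 4  =>  d = -4
  return a = 0

Answer: 0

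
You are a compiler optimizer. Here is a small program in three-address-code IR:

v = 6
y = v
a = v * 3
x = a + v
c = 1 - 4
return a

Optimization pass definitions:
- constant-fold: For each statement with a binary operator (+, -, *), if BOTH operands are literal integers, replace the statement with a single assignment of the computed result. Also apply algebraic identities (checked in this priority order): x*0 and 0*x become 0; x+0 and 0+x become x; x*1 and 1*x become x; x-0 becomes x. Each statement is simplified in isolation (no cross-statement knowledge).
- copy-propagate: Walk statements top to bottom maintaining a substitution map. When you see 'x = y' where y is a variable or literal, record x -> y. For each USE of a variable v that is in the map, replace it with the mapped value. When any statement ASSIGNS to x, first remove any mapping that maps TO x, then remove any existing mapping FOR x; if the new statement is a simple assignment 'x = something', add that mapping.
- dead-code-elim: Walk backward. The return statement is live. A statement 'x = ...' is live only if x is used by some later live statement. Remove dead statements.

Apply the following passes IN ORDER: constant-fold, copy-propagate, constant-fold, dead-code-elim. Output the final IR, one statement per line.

Initial IR:
  v = 6
  y = v
  a = v * 3
  x = a + v
  c = 1 - 4
  return a
After constant-fold (6 stmts):
  v = 6
  y = v
  a = v * 3
  x = a + v
  c = -3
  return a
After copy-propagate (6 stmts):
  v = 6
  y = 6
  a = 6 * 3
  x = a + 6
  c = -3
  return a
After constant-fold (6 stmts):
  v = 6
  y = 6
  a = 18
  x = a + 6
  c = -3
  return a
After dead-code-elim (2 stmts):
  a = 18
  return a

Answer: a = 18
return a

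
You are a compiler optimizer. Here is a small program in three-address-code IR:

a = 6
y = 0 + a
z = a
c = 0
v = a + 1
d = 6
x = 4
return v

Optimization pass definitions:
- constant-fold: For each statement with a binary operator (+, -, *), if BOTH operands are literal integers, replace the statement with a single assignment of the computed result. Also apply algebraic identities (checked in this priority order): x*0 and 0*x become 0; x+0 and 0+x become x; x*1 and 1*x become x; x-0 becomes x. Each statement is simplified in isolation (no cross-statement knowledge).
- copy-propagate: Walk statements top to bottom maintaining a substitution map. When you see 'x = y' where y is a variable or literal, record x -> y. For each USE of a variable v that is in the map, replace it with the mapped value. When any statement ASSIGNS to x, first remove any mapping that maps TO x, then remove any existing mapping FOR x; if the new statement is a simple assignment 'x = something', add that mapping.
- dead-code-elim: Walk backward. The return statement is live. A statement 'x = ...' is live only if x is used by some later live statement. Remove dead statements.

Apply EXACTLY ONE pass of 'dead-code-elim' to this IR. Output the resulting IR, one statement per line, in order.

Applying dead-code-elim statement-by-statement:
  [8] return v  -> KEEP (return); live=['v']
  [7] x = 4  -> DEAD (x not live)
  [6] d = 6  -> DEAD (d not live)
  [5] v = a + 1  -> KEEP; live=['a']
  [4] c = 0  -> DEAD (c not live)
  [3] z = a  -> DEAD (z not live)
  [2] y = 0 + a  -> DEAD (y not live)
  [1] a = 6  -> KEEP; live=[]
Result (3 stmts):
  a = 6
  v = a + 1
  return v

Answer: a = 6
v = a + 1
return v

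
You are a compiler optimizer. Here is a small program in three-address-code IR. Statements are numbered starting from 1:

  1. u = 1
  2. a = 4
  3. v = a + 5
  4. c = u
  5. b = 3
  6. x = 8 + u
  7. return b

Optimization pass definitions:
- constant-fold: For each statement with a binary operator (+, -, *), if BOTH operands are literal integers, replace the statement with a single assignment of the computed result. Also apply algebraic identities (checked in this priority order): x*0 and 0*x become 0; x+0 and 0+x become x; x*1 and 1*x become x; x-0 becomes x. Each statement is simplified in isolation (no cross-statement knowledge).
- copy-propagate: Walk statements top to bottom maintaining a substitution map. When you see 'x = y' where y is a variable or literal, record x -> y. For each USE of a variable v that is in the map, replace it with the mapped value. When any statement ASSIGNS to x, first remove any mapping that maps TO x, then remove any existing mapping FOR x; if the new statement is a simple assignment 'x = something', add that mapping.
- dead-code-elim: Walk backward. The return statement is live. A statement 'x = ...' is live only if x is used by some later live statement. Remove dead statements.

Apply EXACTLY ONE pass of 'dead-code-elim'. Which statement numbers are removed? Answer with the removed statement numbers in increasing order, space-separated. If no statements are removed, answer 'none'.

Backward liveness scan:
Stmt 1 'u = 1': DEAD (u not in live set [])
Stmt 2 'a = 4': DEAD (a not in live set [])
Stmt 3 'v = a + 5': DEAD (v not in live set [])
Stmt 4 'c = u': DEAD (c not in live set [])
Stmt 5 'b = 3': KEEP (b is live); live-in = []
Stmt 6 'x = 8 + u': DEAD (x not in live set ['b'])
Stmt 7 'return b': KEEP (return); live-in = ['b']
Removed statement numbers: [1, 2, 3, 4, 6]
Surviving IR:
  b = 3
  return b

Answer: 1 2 3 4 6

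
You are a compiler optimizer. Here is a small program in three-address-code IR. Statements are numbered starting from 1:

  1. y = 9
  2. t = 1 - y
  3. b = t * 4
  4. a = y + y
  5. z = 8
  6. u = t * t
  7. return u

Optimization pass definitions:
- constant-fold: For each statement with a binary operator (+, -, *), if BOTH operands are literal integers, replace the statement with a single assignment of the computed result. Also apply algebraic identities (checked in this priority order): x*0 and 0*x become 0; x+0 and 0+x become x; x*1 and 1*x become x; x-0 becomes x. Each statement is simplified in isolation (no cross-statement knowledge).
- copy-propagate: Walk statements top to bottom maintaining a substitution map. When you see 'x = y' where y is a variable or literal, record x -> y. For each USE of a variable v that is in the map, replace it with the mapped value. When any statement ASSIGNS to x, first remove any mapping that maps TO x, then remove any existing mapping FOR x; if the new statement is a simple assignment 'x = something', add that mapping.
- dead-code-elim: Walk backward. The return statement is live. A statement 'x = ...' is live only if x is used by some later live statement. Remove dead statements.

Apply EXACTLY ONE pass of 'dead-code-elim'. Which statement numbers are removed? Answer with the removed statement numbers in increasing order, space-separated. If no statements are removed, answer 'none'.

Answer: 3 4 5

Derivation:
Backward liveness scan:
Stmt 1 'y = 9': KEEP (y is live); live-in = []
Stmt 2 't = 1 - y': KEEP (t is live); live-in = ['y']
Stmt 3 'b = t * 4': DEAD (b not in live set ['t'])
Stmt 4 'a = y + y': DEAD (a not in live set ['t'])
Stmt 5 'z = 8': DEAD (z not in live set ['t'])
Stmt 6 'u = t * t': KEEP (u is live); live-in = ['t']
Stmt 7 'return u': KEEP (return); live-in = ['u']
Removed statement numbers: [3, 4, 5]
Surviving IR:
  y = 9
  t = 1 - y
  u = t * t
  return u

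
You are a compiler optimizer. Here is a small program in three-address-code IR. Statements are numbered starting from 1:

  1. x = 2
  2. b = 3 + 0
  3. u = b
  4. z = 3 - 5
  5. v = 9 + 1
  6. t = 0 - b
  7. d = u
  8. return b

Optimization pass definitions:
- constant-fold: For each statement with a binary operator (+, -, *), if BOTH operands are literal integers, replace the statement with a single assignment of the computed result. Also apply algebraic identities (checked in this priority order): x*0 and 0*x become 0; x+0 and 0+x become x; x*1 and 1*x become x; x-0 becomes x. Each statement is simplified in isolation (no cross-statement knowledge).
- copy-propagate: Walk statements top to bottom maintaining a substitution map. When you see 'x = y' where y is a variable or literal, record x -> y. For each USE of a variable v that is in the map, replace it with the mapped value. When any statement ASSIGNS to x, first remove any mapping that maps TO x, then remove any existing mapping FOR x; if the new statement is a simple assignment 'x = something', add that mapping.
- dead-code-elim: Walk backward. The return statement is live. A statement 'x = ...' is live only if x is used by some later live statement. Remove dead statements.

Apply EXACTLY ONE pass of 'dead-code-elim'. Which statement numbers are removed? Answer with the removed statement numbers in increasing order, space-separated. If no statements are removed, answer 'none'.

Answer: 1 3 4 5 6 7

Derivation:
Backward liveness scan:
Stmt 1 'x = 2': DEAD (x not in live set [])
Stmt 2 'b = 3 + 0': KEEP (b is live); live-in = []
Stmt 3 'u = b': DEAD (u not in live set ['b'])
Stmt 4 'z = 3 - 5': DEAD (z not in live set ['b'])
Stmt 5 'v = 9 + 1': DEAD (v not in live set ['b'])
Stmt 6 't = 0 - b': DEAD (t not in live set ['b'])
Stmt 7 'd = u': DEAD (d not in live set ['b'])
Stmt 8 'return b': KEEP (return); live-in = ['b']
Removed statement numbers: [1, 3, 4, 5, 6, 7]
Surviving IR:
  b = 3 + 0
  return b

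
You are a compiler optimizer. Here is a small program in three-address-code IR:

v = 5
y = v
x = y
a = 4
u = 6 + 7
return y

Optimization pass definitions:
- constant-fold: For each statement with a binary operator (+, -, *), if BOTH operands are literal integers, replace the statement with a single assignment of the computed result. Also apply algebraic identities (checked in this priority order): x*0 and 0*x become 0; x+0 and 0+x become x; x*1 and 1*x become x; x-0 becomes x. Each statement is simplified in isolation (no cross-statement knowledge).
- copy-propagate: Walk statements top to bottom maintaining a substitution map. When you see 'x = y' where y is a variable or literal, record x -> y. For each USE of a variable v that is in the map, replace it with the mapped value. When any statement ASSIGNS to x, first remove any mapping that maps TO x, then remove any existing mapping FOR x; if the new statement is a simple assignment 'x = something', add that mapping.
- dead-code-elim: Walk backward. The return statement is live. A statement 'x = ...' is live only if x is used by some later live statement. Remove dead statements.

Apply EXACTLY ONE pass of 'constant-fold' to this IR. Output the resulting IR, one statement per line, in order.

Applying constant-fold statement-by-statement:
  [1] v = 5  (unchanged)
  [2] y = v  (unchanged)
  [3] x = y  (unchanged)
  [4] a = 4  (unchanged)
  [5] u = 6 + 7  -> u = 13
  [6] return y  (unchanged)
Result (6 stmts):
  v = 5
  y = v
  x = y
  a = 4
  u = 13
  return y

Answer: v = 5
y = v
x = y
a = 4
u = 13
return y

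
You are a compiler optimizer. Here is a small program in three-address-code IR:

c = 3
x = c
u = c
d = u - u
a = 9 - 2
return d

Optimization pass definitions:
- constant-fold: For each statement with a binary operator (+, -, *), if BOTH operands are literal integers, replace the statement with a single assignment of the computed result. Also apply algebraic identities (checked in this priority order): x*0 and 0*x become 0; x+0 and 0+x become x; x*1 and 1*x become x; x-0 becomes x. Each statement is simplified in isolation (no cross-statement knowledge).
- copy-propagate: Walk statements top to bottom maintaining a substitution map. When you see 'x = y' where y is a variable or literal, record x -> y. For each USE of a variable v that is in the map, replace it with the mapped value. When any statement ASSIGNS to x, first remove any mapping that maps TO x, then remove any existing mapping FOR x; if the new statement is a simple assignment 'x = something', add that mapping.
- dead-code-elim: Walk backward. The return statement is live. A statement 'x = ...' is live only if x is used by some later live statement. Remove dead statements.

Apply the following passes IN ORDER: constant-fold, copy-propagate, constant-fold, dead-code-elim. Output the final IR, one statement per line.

Answer: d = 0
return d

Derivation:
Initial IR:
  c = 3
  x = c
  u = c
  d = u - u
  a = 9 - 2
  return d
After constant-fold (6 stmts):
  c = 3
  x = c
  u = c
  d = u - u
  a = 7
  return d
After copy-propagate (6 stmts):
  c = 3
  x = 3
  u = 3
  d = 3 - 3
  a = 7
  return d
After constant-fold (6 stmts):
  c = 3
  x = 3
  u = 3
  d = 0
  a = 7
  return d
After dead-code-elim (2 stmts):
  d = 0
  return d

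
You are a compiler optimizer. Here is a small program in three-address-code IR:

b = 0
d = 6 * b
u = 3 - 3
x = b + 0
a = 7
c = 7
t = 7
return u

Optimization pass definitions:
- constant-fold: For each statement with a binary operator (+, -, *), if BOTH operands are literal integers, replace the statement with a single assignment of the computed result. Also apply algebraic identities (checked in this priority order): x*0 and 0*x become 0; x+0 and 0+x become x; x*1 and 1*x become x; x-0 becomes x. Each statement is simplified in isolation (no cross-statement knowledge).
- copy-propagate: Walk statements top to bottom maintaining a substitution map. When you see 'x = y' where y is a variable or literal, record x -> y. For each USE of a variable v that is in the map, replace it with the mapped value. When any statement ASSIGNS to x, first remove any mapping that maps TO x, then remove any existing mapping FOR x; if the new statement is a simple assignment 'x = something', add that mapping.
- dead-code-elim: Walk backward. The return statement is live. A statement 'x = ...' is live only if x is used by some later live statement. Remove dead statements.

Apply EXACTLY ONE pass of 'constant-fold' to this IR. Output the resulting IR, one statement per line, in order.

Answer: b = 0
d = 6 * b
u = 0
x = b
a = 7
c = 7
t = 7
return u

Derivation:
Applying constant-fold statement-by-statement:
  [1] b = 0  (unchanged)
  [2] d = 6 * b  (unchanged)
  [3] u = 3 - 3  -> u = 0
  [4] x = b + 0  -> x = b
  [5] a = 7  (unchanged)
  [6] c = 7  (unchanged)
  [7] t = 7  (unchanged)
  [8] return u  (unchanged)
Result (8 stmts):
  b = 0
  d = 6 * b
  u = 0
  x = b
  a = 7
  c = 7
  t = 7
  return u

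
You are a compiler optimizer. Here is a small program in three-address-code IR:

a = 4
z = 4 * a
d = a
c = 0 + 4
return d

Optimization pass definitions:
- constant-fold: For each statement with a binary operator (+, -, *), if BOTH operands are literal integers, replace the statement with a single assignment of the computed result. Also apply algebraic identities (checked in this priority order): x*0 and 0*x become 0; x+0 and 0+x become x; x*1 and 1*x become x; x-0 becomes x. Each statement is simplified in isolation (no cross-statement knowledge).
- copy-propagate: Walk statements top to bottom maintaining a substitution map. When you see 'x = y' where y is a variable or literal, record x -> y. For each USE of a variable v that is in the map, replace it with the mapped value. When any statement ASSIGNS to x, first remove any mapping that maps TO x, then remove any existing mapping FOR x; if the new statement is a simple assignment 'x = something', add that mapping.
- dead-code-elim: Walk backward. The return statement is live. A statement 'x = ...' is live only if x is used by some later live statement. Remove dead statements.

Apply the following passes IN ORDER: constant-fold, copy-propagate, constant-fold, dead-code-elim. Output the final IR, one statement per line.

Initial IR:
  a = 4
  z = 4 * a
  d = a
  c = 0 + 4
  return d
After constant-fold (5 stmts):
  a = 4
  z = 4 * a
  d = a
  c = 4
  return d
After copy-propagate (5 stmts):
  a = 4
  z = 4 * 4
  d = 4
  c = 4
  return 4
After constant-fold (5 stmts):
  a = 4
  z = 16
  d = 4
  c = 4
  return 4
After dead-code-elim (1 stmts):
  return 4

Answer: return 4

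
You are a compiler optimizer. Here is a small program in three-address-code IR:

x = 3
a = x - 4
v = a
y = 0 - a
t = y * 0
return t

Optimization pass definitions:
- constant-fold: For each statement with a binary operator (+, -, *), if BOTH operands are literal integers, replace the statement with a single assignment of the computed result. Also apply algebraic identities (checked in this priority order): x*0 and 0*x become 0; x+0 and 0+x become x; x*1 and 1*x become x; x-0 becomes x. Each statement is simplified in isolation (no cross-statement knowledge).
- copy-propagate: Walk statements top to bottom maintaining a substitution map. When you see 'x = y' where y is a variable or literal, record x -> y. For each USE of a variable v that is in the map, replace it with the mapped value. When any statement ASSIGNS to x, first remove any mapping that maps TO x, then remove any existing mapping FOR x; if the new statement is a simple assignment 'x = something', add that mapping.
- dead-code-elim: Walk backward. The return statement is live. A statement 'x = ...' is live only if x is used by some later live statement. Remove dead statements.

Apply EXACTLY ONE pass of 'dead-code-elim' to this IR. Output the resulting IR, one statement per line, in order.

Applying dead-code-elim statement-by-statement:
  [6] return t  -> KEEP (return); live=['t']
  [5] t = y * 0  -> KEEP; live=['y']
  [4] y = 0 - a  -> KEEP; live=['a']
  [3] v = a  -> DEAD (v not live)
  [2] a = x - 4  -> KEEP; live=['x']
  [1] x = 3  -> KEEP; live=[]
Result (5 stmts):
  x = 3
  a = x - 4
  y = 0 - a
  t = y * 0
  return t

Answer: x = 3
a = x - 4
y = 0 - a
t = y * 0
return t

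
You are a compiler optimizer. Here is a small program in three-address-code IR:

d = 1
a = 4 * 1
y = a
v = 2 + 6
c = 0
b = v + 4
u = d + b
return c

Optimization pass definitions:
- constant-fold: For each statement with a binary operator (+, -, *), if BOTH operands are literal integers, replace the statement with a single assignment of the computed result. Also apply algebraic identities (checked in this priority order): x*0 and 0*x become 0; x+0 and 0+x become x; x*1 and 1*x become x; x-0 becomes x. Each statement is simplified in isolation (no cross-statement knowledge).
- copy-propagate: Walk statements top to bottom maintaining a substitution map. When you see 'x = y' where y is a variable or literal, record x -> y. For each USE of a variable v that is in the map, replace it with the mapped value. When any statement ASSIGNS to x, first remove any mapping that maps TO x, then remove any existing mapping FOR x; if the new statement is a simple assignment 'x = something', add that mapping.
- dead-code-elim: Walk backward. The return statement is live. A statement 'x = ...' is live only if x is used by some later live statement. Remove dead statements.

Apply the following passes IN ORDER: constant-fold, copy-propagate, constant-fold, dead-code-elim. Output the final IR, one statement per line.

Answer: return 0

Derivation:
Initial IR:
  d = 1
  a = 4 * 1
  y = a
  v = 2 + 6
  c = 0
  b = v + 4
  u = d + b
  return c
After constant-fold (8 stmts):
  d = 1
  a = 4
  y = a
  v = 8
  c = 0
  b = v + 4
  u = d + b
  return c
After copy-propagate (8 stmts):
  d = 1
  a = 4
  y = 4
  v = 8
  c = 0
  b = 8 + 4
  u = 1 + b
  return 0
After constant-fold (8 stmts):
  d = 1
  a = 4
  y = 4
  v = 8
  c = 0
  b = 12
  u = 1 + b
  return 0
After dead-code-elim (1 stmts):
  return 0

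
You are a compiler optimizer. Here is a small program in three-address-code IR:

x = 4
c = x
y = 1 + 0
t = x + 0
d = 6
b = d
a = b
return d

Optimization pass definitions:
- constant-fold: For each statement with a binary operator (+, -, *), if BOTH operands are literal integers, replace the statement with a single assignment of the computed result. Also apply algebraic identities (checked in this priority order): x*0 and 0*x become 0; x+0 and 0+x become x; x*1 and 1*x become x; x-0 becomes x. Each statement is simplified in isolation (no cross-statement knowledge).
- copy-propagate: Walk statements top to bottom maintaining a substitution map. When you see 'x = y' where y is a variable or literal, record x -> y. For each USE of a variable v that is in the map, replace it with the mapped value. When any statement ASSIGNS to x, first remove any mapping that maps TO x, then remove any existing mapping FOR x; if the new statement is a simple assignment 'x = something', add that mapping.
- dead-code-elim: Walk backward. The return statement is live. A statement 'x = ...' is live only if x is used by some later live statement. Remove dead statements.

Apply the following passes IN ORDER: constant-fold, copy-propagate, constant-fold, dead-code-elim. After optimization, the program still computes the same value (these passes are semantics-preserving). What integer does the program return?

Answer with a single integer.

Answer: 6

Derivation:
Initial IR:
  x = 4
  c = x
  y = 1 + 0
  t = x + 0
  d = 6
  b = d
  a = b
  return d
After constant-fold (8 stmts):
  x = 4
  c = x
  y = 1
  t = x
  d = 6
  b = d
  a = b
  return d
After copy-propagate (8 stmts):
  x = 4
  c = 4
  y = 1
  t = 4
  d = 6
  b = 6
  a = 6
  return 6
After constant-fold (8 stmts):
  x = 4
  c = 4
  y = 1
  t = 4
  d = 6
  b = 6
  a = 6
  return 6
After dead-code-elim (1 stmts):
  return 6
Evaluate:
  x = 4  =>  x = 4
  c = x  =>  c = 4
  y = 1 + 0  =>  y = 1
  t = x + 0  =>  t = 4
  d = 6  =>  d = 6
  b = d  =>  b = 6
  a = b  =>  a = 6
  return d = 6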